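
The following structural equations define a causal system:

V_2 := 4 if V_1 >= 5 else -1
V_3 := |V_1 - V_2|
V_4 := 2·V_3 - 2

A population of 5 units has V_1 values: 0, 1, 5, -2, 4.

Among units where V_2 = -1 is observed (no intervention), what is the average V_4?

Observing V_2=-1 restricts to units where V_2's equation naturally yields -1: V_1 ∈ {0, 1, -2, 4}. In that subpopulation V_4 = 0, 2, 0, 8, mean 2.5.

2.5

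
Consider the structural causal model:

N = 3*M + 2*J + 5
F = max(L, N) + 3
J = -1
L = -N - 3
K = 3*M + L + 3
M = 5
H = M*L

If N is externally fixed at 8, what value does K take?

7

The intervention breaks the incoming arrows to N: N = 3*M + 2*J + 5 no longer applies, and N = 8.
L = -N - 3  [with N=8]  = -11
K = 3*M + L + 3  [with M=5, L=-11]  = 7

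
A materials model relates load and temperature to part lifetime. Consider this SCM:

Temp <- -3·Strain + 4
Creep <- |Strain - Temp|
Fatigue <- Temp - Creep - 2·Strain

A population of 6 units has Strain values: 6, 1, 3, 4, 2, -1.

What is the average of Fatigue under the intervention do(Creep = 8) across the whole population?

Under do(Creep=8), Creep's equation is replaced by Creep=8 for every unit. Per-unit Fatigue: -34, -9, -19, -24, -14, 1. Mean = -16.5.

-16.5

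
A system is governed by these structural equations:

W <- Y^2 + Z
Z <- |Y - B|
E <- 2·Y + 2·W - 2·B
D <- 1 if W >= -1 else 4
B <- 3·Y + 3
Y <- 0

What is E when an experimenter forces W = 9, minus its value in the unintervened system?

12

Intervening sets W = 9 and removes its equation (W <- Y^2 + Z).
B = 3·Y + 3  [with Y=0]  = 3
E = 2·Y + 2·W - 2·B  [with Y=0, W=9, B=3]  = 12
Without intervention: B = 3·Y + 3  [with Y=0]  = 3; Z = |Y - B|  [with Y=0, B=3]  = 3; W = Y^2 + Z  [with Y=0, Z=3]  = 3; E = 2·Y + 2·W - 2·B  [with Y=0, W=3, B=3]  = 0.
Change = 12 − 0 = 12.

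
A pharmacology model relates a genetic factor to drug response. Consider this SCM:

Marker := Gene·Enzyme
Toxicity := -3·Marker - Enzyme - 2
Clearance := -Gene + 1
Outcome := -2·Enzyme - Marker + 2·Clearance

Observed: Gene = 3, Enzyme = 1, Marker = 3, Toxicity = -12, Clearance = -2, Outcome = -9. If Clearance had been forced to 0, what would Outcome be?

-5

The intervention breaks the incoming arrows to Clearance: Clearance := -Gene + 1 no longer applies, and Clearance = 0.
Marker = Gene·Enzyme  [with Gene=3, Enzyme=1]  = 3
Outcome = -2·Enzyme - Marker + 2·Clearance  [with Enzyme=1, Marker=3, Clearance=0]  = -5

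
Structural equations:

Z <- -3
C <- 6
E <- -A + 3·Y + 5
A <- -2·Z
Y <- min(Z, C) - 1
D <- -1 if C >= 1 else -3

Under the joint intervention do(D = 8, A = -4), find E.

-3

Setting D = 8, A = -4 by intervention discards those variables' equations.
Y = min(Z, C) - 1  [with Z=-3, C=6]  = -4
E = -A + 3·Y + 5  [with A=-4, Y=-4]  = -3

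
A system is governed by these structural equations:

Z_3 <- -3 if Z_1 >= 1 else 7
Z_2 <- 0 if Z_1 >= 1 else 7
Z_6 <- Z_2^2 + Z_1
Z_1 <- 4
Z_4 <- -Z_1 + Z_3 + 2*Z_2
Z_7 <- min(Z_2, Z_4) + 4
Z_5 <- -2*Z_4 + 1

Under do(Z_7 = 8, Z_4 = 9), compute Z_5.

Under do(Z_7 = 8, Z_4 = 9), each intervened variable's structural equation is replaced by its fixed value.
Z_5 = -2*Z_4 + 1  [with Z_4=9]  = -17

-17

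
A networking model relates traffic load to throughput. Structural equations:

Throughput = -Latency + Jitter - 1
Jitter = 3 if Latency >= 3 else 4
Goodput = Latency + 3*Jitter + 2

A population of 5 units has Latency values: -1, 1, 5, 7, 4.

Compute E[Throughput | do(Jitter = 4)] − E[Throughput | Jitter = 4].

-3.2

The intervention sets Jitter=4 in all 5 units regardless of Latency. Recomputing Throughput per unit gives 4, 2, -2, -4, -1; average -0.2.
Observing Jitter=4 restricts to units where Jitter's equation naturally yields 4: Latency ∈ {-1, 1}. In that subpopulation Throughput = 4, 2, mean 3.
Difference = -0.2 − 3 = -3.2.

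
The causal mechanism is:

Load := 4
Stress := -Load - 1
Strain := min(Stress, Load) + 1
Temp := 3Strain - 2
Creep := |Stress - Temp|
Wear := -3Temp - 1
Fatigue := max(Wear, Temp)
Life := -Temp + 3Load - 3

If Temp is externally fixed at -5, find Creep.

Intervening sets Temp = -5 and removes its equation (Temp := 3Strain - 2).
Stress = -Load - 1  [with Load=4]  = -5
Creep = |Stress - Temp|  [with Stress=-5, Temp=-5]  = 0

0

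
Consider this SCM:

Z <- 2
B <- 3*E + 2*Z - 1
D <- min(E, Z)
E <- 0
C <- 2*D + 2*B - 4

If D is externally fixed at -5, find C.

Intervening sets D = -5 and removes its equation (D <- min(E, Z)).
B = 3*E + 2*Z - 1  [with E=0, Z=2]  = 3
C = 2*D + 2*B - 4  [with D=-5, B=3]  = -8

-8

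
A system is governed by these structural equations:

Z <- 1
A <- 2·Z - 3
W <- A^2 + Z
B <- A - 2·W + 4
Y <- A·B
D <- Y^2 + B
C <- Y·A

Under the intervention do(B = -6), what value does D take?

Under do(B=-6), the mechanism B <- A - 2·W + 4 is discarded; B is fixed at -6.
A = 2·Z - 3  [with Z=1]  = -1
Y = A·B  [with A=-1, B=-6]  = 6
D = Y^2 + B  [with Y=6, B=-6]  = 30

30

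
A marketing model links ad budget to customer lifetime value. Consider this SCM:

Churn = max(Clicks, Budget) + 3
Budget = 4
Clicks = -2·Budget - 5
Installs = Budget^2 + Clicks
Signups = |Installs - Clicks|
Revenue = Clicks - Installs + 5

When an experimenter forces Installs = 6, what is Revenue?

The intervention breaks the incoming arrows to Installs: Installs = Budget^2 + Clicks no longer applies, and Installs = 6.
Clicks = -2·Budget - 5  [with Budget=4]  = -13
Revenue = Clicks - Installs + 5  [with Clicks=-13, Installs=6]  = -14

-14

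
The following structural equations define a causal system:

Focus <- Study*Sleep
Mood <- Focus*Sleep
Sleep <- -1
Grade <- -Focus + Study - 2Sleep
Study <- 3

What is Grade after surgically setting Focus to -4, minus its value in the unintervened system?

1

do(Focus=-4) replaces the equation Focus <- Study*Sleep with the constant Focus = -4.
Grade = -Focus + Study - 2Sleep  [with Focus=-4, Study=3, Sleep=-1]  = 9
Without intervention: Focus = Study*Sleep  [with Study=3, Sleep=-1]  = -3; Grade = -Focus + Study - 2Sleep  [with Focus=-3, Study=3, Sleep=-1]  = 8.
Change = 9 − 8 = 1.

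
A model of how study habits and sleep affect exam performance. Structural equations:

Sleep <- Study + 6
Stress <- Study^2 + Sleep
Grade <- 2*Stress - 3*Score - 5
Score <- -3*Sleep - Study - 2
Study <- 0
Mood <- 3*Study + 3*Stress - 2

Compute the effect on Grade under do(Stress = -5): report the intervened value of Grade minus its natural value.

-22

The intervention breaks the incoming arrows to Stress: Stress <- Study^2 + Sleep no longer applies, and Stress = -5.
Sleep = Study + 6  [with Study=0]  = 6
Score = -3*Sleep - Study - 2  [with Sleep=6, Study=0]  = -20
Grade = 2*Stress - 3*Score - 5  [with Stress=-5, Score=-20]  = 45
Without intervention: Sleep = Study + 6  [with Study=0]  = 6; Stress = Study^2 + Sleep  [with Study=0, Sleep=6]  = 6; Score = -3*Sleep - Study - 2  [with Sleep=6, Study=0]  = -20; Grade = 2*Stress - 3*Score - 5  [with Stress=6, Score=-20]  = 67.
Change = 45 − 67 = -22.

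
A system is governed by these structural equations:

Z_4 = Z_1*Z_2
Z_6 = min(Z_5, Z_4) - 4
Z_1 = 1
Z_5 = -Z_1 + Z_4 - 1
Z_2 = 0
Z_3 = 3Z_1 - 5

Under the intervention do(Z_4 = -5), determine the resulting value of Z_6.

Under do(Z_4=-5), the mechanism Z_4 = Z_1*Z_2 is discarded; Z_4 is fixed at -5.
Z_5 = -Z_1 + Z_4 - 1  [with Z_1=1, Z_4=-5]  = -7
Z_6 = min(Z_5, Z_4) - 4  [with Z_5=-7, Z_4=-5]  = -11

-11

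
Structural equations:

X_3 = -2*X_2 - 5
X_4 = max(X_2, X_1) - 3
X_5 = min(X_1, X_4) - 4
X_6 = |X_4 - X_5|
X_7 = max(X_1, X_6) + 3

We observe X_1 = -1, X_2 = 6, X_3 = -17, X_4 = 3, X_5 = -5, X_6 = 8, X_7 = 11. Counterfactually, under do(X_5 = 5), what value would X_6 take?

2

The intervention breaks the incoming arrows to X_5: X_5 = min(X_1, X_4) - 4 no longer applies, and X_5 = 5.
X_4 = max(X_2, X_1) - 3  [with X_2=6, X_1=-1]  = 3
X_6 = |X_4 - X_5|  [with X_4=3, X_5=5]  = 2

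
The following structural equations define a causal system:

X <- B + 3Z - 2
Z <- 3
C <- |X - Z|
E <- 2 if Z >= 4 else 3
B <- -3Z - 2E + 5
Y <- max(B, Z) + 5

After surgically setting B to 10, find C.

14

The intervention breaks the incoming arrows to B: B <- -3Z - 2E + 5 no longer applies, and B = 10.
X = B + 3Z - 2  [with B=10, Z=3]  = 17
C = |X - Z|  [with X=17, Z=3]  = 14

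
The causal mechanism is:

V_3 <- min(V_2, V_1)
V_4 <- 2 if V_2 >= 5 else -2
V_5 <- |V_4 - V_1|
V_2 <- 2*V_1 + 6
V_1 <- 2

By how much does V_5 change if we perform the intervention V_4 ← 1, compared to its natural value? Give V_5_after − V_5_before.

1

Intervening sets V_4 = 1 and removes its equation (V_4 <- 2 if V_2 >= 5 else -2).
V_5 = |V_4 - V_1|  [with V_4=1, V_1=2]  = 1
Without intervention: V_2 = 2*V_1 + 6  [with V_1=2]  = 10; V_4 = 2 if V_2 >= 5 else -2  [with V_2=10]  = 2; V_5 = |V_4 - V_1|  [with V_4=2, V_1=2]  = 0.
Change = 1 − 0 = 1.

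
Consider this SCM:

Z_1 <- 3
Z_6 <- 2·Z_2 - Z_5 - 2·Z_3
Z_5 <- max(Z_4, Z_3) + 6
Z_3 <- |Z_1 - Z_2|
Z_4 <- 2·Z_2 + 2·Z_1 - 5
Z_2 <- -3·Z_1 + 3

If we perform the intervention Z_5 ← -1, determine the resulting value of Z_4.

The intervention breaks the incoming arrows to Z_5: Z_5 <- max(Z_4, Z_3) + 6 no longer applies, and Z_5 = -1.
Since Z_4 is not a descendant of the intervened variable, it is unaffected.
Z_2 = -3·Z_1 + 3  [with Z_1=3]  = -6
Z_4 = 2·Z_2 + 2·Z_1 - 5  [with Z_2=-6, Z_1=3]  = -11

-11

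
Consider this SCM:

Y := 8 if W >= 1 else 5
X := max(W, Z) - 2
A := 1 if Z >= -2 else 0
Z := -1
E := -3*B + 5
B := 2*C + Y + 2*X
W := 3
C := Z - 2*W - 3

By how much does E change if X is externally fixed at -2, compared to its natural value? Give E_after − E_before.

The intervention breaks the incoming arrows to X: X := max(W, Z) - 2 no longer applies, and X = -2.
Y = 8 if W >= 1 else 5  [with W=3]  = 8
C = Z - 2*W - 3  [with Z=-1, W=3]  = -10
B = 2*C + Y + 2*X  [with C=-10, Y=8, X=-2]  = -16
E = -3*B + 5  [with B=-16]  = 53
Without intervention: Y = 8 if W >= 1 else 5  [with W=3]  = 8; X = max(W, Z) - 2  [with W=3, Z=-1]  = 1; C = Z - 2*W - 3  [with Z=-1, W=3]  = -10; B = 2*C + Y + 2*X  [with C=-10, Y=8, X=1]  = -10; E = -3*B + 5  [with B=-10]  = 35.
Change = 53 − 35 = 18.

18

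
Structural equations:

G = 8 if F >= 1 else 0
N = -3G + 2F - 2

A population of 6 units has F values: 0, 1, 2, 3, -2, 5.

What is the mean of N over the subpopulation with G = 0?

Conditioning on G=0 selects the 2 unit(s) with F ∈ {0, -2}. Their N values: -2, -6. Mean = -4.

-4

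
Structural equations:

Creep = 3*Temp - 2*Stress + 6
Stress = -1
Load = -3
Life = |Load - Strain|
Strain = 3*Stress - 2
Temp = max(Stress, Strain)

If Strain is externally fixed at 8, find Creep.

32

do(Strain=8) replaces the equation Strain = 3*Stress - 2 with the constant Strain = 8.
Temp = max(Stress, Strain)  [with Stress=-1, Strain=8]  = 8
Creep = 3*Temp - 2*Stress + 6  [with Temp=8, Stress=-1]  = 32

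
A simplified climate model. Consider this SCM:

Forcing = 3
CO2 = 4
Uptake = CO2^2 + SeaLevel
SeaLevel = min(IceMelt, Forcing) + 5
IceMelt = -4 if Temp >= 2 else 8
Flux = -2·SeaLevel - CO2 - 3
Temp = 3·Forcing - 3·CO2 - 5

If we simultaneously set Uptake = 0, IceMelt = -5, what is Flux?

Setting Uptake = 0, IceMelt = -5 by intervention discards those variables' equations.
SeaLevel = min(IceMelt, Forcing) + 5  [with IceMelt=-5, Forcing=3]  = 0
Flux = -2·SeaLevel - CO2 - 3  [with SeaLevel=0, CO2=4]  = -7

-7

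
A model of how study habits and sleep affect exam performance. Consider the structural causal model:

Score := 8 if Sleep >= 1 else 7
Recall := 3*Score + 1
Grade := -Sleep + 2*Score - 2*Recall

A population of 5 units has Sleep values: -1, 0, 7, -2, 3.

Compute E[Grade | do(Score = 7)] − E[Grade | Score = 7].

-2.4

The intervention sets Score=7 in all 5 units regardless of Sleep. Recomputing Grade per unit gives -29, -30, -37, -28, -33; average -31.4.
E[Grade|Score=7] averages over only the 3 units with Score=7 (Sleep = -1, 0, -2): Grade = -29, -30, -28, mean -29.
Difference = -31.4 − (-29) = -2.4.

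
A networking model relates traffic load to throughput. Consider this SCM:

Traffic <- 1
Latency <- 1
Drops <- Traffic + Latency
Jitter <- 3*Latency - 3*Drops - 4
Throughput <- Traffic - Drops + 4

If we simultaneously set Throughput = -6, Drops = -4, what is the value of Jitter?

11

Under do(Throughput = -6, Drops = -4), each intervened variable's structural equation is replaced by its fixed value.
Jitter = 3*Latency - 3*Drops - 4  [with Latency=1, Drops=-4]  = 11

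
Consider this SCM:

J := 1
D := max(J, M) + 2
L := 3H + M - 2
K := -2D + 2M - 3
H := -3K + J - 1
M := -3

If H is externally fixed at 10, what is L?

The intervention breaks the incoming arrows to H: H := -3K + J - 1 no longer applies, and H = 10.
L = 3H + M - 2  [with H=10, M=-3]  = 25

25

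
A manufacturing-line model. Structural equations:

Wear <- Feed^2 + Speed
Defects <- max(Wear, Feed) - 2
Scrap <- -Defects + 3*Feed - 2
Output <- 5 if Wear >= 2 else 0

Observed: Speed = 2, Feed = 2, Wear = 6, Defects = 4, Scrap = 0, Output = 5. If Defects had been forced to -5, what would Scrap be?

9

Intervening sets Defects = -5 and removes its equation (Defects <- max(Wear, Feed) - 2).
Scrap = -Defects + 3*Feed - 2  [with Defects=-5, Feed=2]  = 9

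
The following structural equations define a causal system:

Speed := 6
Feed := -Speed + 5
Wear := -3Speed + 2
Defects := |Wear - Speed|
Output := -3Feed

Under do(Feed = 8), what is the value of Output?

-24

do(Feed=8) replaces the equation Feed := -Speed + 5 with the constant Feed = 8.
Output = -3Feed  [with Feed=8]  = -24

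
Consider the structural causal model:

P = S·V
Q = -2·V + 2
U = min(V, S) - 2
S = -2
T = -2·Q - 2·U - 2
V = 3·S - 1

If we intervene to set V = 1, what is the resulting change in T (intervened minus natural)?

22

do(V=1) replaces the equation V = 3·S - 1 with the constant V = 1.
U = min(V, S) - 2  [with V=1, S=-2]  = -4
Q = -2·V + 2  [with V=1]  = 0
T = -2·Q - 2·U - 2  [with Q=0, U=-4]  = 6
Without intervention: V = 3·S - 1  [with S=-2]  = -7; U = min(V, S) - 2  [with V=-7, S=-2]  = -9; Q = -2·V + 2  [with V=-7]  = 16; T = -2·Q - 2·U - 2  [with Q=16, U=-9]  = -16.
Change = 6 − (-16) = 22.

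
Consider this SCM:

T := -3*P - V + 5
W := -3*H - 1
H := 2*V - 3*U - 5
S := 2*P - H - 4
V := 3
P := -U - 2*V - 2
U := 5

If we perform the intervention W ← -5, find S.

-16

Intervening sets W = -5 and removes its equation (W := -3*H - 1).
No directed path runs from W to S, so S keeps its natural value.
H = 2*V - 3*U - 5  [with V=3, U=5]  = -14
P = -U - 2*V - 2  [with U=5, V=3]  = -13
S = 2*P - H - 4  [with P=-13, H=-14]  = -16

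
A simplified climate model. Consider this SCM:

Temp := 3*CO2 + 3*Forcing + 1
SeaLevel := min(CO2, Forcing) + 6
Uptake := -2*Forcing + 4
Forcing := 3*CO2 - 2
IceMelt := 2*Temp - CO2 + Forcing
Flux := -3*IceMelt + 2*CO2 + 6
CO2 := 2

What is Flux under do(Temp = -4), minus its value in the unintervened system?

The intervention breaks the incoming arrows to Temp: Temp := 3*CO2 + 3*Forcing + 1 no longer applies, and Temp = -4.
Forcing = 3*CO2 - 2  [with CO2=2]  = 4
IceMelt = 2*Temp - CO2 + Forcing  [with Temp=-4, CO2=2, Forcing=4]  = -6
Flux = -3*IceMelt + 2*CO2 + 6  [with IceMelt=-6, CO2=2]  = 28
Without intervention: Forcing = 3*CO2 - 2  [with CO2=2]  = 4; Temp = 3*CO2 + 3*Forcing + 1  [with CO2=2, Forcing=4]  = 19; IceMelt = 2*Temp - CO2 + Forcing  [with Temp=19, CO2=2, Forcing=4]  = 40; Flux = -3*IceMelt + 2*CO2 + 6  [with IceMelt=40, CO2=2]  = -110.
Change = 28 − (-110) = 138.

138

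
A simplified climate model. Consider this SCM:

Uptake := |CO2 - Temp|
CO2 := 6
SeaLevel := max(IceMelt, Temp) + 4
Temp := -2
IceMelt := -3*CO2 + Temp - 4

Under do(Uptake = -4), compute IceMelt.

do(Uptake=-4) replaces the equation Uptake := |CO2 - Temp| with the constant Uptake = -4.
IceMelt is not downstream of the intervention, so its value is determined by the original equations.
IceMelt = -3*CO2 + Temp - 4  [with CO2=6, Temp=-2]  = -24

-24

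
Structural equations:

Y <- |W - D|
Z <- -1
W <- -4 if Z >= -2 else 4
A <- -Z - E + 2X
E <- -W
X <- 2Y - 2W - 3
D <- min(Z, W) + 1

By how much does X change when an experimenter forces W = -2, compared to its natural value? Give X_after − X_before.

Under do(W=-2), the mechanism W <- -4 if Z >= -2 else 4 is discarded; W is fixed at -2.
D = min(Z, W) + 1  [with Z=-1, W=-2]  = -1
Y = |W - D|  [with W=-2, D=-1]  = 1
X = 2Y - 2W - 3  [with Y=1, W=-2]  = 3
Without intervention: W = -4 if Z >= -2 else 4  [with Z=-1]  = -4; D = min(Z, W) + 1  [with Z=-1, W=-4]  = -3; Y = |W - D|  [with W=-4, D=-3]  = 1; X = 2Y - 2W - 3  [with Y=1, W=-4]  = 7.
Change = 3 − 7 = -4.

-4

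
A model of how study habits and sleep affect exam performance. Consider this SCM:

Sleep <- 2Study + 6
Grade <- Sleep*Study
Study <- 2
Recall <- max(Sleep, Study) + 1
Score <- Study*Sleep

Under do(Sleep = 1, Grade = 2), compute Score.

Under do(Sleep = 1, Grade = 2), each intervened variable's structural equation is replaced by its fixed value.
Score = Study*Sleep  [with Study=2, Sleep=1]  = 2

2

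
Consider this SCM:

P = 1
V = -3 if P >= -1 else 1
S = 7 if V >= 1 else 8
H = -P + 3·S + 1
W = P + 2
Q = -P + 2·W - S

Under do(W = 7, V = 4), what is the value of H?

21

Setting W = 7, V = 4 by intervention discards those variables' equations.
S = 7 if V >= 1 else 8  [with V=4]  = 7
H = -P + 3·S + 1  [with P=1, S=7]  = 21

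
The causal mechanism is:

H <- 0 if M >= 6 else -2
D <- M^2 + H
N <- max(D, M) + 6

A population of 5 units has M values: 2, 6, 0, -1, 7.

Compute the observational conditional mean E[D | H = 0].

Conditioning on H=0 selects the 2 unit(s) with M ∈ {6, 7}. Their D values: 36, 49. Mean = 42.5.

42.5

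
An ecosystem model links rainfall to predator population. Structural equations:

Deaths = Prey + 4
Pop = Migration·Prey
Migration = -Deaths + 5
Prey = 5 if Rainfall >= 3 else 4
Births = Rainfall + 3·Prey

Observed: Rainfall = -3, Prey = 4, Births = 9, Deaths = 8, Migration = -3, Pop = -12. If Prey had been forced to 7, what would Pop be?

-42

Under do(Prey=7), the mechanism Prey = 5 if Rainfall >= 3 else 4 is discarded; Prey is fixed at 7.
Deaths = Prey + 4  [with Prey=7]  = 11
Migration = -Deaths + 5  [with Deaths=11]  = -6
Pop = Migration·Prey  [with Migration=-6, Prey=7]  = -42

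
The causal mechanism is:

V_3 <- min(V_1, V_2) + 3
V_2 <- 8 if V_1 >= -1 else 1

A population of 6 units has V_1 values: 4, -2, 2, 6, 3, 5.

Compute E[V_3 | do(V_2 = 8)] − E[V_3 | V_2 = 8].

Every unit gets V_2=8 under the intervention. V_3 values become 7, 1, 5, 9, 6, 8; E[V_3|do(V_2=8)] = 6.
Observing V_2=8 restricts to units where V_2's equation naturally yields 8: V_1 ∈ {4, 2, 6, 3, 5}. In that subpopulation V_3 = 7, 5, 9, 6, 8, mean 7.
Difference = 6 − 7 = -1.

-1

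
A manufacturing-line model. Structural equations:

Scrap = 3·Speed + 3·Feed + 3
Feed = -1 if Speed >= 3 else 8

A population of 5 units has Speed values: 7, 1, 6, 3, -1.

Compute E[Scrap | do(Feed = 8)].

36.6

do(Feed=8) breaks Feed's dependence on Speed. With Feed=8 fixed, Scrap across the units is 48, 30, 45, 36, 24, mean 36.6.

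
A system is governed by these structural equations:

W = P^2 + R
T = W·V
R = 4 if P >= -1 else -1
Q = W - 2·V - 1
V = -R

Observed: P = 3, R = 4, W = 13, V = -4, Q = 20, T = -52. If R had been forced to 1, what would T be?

Under do(R=1), the mechanism R = 4 if P >= -1 else -1 is discarded; R is fixed at 1.
W = P^2 + R  [with P=3, R=1]  = 10
V = -R  [with R=1]  = -1
T = W·V  [with W=10, V=-1]  = -10

-10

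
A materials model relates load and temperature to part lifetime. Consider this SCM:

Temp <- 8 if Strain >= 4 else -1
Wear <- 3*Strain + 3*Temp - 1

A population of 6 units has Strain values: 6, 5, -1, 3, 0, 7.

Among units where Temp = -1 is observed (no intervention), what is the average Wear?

E[Wear|Temp=-1] averages over only the 3 units with Temp=-1 (Strain = -1, 3, 0): Wear = -7, 5, -4, mean -2.

-2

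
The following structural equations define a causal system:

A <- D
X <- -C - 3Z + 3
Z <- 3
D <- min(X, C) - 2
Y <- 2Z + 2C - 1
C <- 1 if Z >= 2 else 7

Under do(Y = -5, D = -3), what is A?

The joint intervention fixes Y = -5, D = -3, removing each variable's own equation.
A = D  [with D=-3]  = -3

-3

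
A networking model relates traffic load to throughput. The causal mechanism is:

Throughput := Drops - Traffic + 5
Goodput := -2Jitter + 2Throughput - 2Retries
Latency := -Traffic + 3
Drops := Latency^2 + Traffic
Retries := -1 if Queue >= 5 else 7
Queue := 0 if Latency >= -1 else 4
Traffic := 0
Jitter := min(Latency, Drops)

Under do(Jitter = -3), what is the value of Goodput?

20

Intervening sets Jitter = -3 and removes its equation (Jitter := min(Latency, Drops)).
Latency = -Traffic + 3  [with Traffic=0]  = 3
Queue = 0 if Latency >= -1 else 4  [with Latency=3]  = 0
Drops = Latency^2 + Traffic  [with Latency=3, Traffic=0]  = 9
Retries = -1 if Queue >= 5 else 7  [with Queue=0]  = 7
Throughput = Drops - Traffic + 5  [with Drops=9, Traffic=0]  = 14
Goodput = -2Jitter + 2Throughput - 2Retries  [with Jitter=-3, Throughput=14, Retries=7]  = 20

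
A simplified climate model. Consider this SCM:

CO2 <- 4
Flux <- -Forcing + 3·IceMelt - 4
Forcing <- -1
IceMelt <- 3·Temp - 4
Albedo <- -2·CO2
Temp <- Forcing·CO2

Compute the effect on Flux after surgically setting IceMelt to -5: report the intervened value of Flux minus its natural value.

33

Under do(IceMelt=-5), the mechanism IceMelt <- 3·Temp - 4 is discarded; IceMelt is fixed at -5.
Flux = -Forcing + 3·IceMelt - 4  [with Forcing=-1, IceMelt=-5]  = -18
Without intervention: Temp = Forcing·CO2  [with Forcing=-1, CO2=4]  = -4; IceMelt = 3·Temp - 4  [with Temp=-4]  = -16; Flux = -Forcing + 3·IceMelt - 4  [with Forcing=-1, IceMelt=-16]  = -51.
Change = -18 − (-51) = 33.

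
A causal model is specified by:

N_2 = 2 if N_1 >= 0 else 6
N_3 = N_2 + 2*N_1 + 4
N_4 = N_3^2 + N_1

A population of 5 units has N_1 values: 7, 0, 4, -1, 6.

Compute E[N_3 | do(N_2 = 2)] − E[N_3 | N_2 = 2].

-2.1

Under do(N_2=2), N_2's equation is replaced by N_2=2 for every unit. Per-unit N_3: 20, 6, 14, 4, 18. Mean = 12.4.
Observing N_2=2 restricts to units where N_2's equation naturally yields 2: N_1 ∈ {7, 0, 4, 6}. In that subpopulation N_3 = 20, 6, 14, 18, mean 14.5.
Difference = 12.4 − 14.5 = -2.1.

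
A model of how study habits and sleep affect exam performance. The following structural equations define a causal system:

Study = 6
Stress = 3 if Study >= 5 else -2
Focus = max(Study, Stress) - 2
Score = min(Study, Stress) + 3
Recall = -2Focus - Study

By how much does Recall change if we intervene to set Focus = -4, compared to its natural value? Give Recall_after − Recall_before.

16

do(Focus=-4) replaces the equation Focus = max(Study, Stress) - 2 with the constant Focus = -4.
Recall = -2Focus - Study  [with Focus=-4, Study=6]  = 2
Without intervention: Stress = 3 if Study >= 5 else -2  [with Study=6]  = 3; Focus = max(Study, Stress) - 2  [with Study=6, Stress=3]  = 4; Recall = -2Focus - Study  [with Focus=4, Study=6]  = -14.
Change = 2 − (-14) = 16.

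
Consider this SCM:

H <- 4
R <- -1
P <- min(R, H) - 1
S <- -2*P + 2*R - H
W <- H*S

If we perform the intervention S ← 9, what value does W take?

Intervening sets S = 9 and removes its equation (S <- -2*P + 2*R - H).
W = H*S  [with H=4, S=9]  = 36

36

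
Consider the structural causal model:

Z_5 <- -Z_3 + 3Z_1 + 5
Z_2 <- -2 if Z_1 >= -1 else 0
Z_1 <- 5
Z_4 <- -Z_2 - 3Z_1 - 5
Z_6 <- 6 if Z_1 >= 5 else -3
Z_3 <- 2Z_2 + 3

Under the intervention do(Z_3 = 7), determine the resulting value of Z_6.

The intervention breaks the incoming arrows to Z_3: Z_3 <- 2Z_2 + 3 no longer applies, and Z_3 = 7.
No directed path runs from Z_3 to Z_6, so Z_6 keeps its natural value.
Z_6 = 6 if Z_1 >= 5 else -3  [with Z_1=5]  = 6

6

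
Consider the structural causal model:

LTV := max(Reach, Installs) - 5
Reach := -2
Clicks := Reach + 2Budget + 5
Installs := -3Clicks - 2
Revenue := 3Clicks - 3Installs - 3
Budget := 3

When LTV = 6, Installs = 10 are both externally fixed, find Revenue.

Setting LTV = 6, Installs = 10 by intervention discards those variables' equations.
Clicks = Reach + 2Budget + 5  [with Reach=-2, Budget=3]  = 9
Revenue = 3Clicks - 3Installs - 3  [with Clicks=9, Installs=10]  = -6

-6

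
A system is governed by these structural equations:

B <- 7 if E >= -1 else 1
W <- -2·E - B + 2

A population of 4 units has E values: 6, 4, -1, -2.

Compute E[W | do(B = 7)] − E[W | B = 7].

2.5

The intervention sets B=7 in all 4 units regardless of E. Recomputing W per unit gives -17, -13, -3, -1; average -8.5.
Conditioning on B=7 selects the 3 unit(s) with E ∈ {6, 4, -1}. Their W values: -17, -13, -3. Mean = -11.
Difference = -8.5 − (-11) = 2.5.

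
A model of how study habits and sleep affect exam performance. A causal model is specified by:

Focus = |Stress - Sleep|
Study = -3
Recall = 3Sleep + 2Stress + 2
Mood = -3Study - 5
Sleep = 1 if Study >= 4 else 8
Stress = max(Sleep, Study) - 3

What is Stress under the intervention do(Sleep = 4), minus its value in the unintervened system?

-4

The intervention breaks the incoming arrows to Sleep: Sleep = 1 if Study >= 4 else 8 no longer applies, and Sleep = 4.
Stress = max(Sleep, Study) - 3  [with Sleep=4, Study=-3]  = 1
Without intervention: Sleep = 1 if Study >= 4 else 8  [with Study=-3]  = 8; Stress = max(Sleep, Study) - 3  [with Sleep=8, Study=-3]  = 5.
Change = 1 − 5 = -4.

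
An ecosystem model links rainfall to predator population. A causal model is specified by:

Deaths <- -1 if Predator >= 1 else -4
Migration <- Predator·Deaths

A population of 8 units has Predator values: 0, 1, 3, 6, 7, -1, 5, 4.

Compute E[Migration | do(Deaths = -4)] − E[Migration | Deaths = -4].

-14.5

The intervention sets Deaths=-4 in all 8 units regardless of Predator. Recomputing Migration per unit gives 0, -4, -12, -24, -28, 4, -20, -16; average -12.5.
Conditioning on Deaths=-4 selects the 2 unit(s) with Predator ∈ {0, -1}. Their Migration values: 0, 4. Mean = 2.
Difference = -12.5 − 2 = -14.5.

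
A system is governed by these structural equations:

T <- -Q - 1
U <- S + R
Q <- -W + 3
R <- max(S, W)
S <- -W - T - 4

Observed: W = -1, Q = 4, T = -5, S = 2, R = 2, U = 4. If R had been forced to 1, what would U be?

3

The intervention breaks the incoming arrows to R: R <- max(S, W) no longer applies, and R = 1.
Q = -W + 3  [with W=-1]  = 4
T = -Q - 1  [with Q=4]  = -5
S = -W - T - 4  [with W=-1, T=-5]  = 2
U = S + R  [with S=2, R=1]  = 3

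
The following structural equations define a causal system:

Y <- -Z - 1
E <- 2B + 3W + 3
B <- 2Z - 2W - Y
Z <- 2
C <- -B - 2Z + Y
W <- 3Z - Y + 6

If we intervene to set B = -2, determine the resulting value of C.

-5

Intervening sets B = -2 and removes its equation (B <- 2Z - 2W - Y).
Y = -Z - 1  [with Z=2]  = -3
C = -B - 2Z + Y  [with B=-2, Z=2, Y=-3]  = -5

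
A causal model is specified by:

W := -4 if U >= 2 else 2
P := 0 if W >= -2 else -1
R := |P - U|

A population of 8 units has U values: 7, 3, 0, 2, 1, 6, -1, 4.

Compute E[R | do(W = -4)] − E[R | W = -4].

-1.65

Under do(W=-4), W's equation is replaced by W=-4 for every unit. Per-unit R: 8, 4, 1, 3, 2, 7, 0, 5. Mean = 3.75.
Conditioning on W=-4 selects the 5 unit(s) with U ∈ {7, 3, 2, 6, 4}. Their R values: 8, 4, 3, 7, 5. Mean = 5.4.
Difference = 3.75 − 5.4 = -1.65.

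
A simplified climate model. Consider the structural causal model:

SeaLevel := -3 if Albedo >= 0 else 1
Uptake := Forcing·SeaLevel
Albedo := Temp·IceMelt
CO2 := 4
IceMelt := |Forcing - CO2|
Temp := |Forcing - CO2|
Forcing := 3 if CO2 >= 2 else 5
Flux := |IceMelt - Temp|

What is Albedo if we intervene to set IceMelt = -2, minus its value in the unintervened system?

-3

Intervening sets IceMelt = -2 and removes its equation (IceMelt := |Forcing - CO2|).
Forcing = 3 if CO2 >= 2 else 5  [with CO2=4]  = 3
Temp = |Forcing - CO2|  [with Forcing=3, CO2=4]  = 1
Albedo = Temp·IceMelt  [with Temp=1, IceMelt=-2]  = -2
Without intervention: Forcing = 3 if CO2 >= 2 else 5  [with CO2=4]  = 3; Temp = |Forcing - CO2|  [with Forcing=3, CO2=4]  = 1; IceMelt = |Forcing - CO2|  [with Forcing=3, CO2=4]  = 1; Albedo = Temp·IceMelt  [with Temp=1, IceMelt=1]  = 1.
Change = -2 − 1 = -3.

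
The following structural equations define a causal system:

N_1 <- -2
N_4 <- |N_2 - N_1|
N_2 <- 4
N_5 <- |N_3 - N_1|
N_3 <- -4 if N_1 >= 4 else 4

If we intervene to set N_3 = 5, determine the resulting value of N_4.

The intervention breaks the incoming arrows to N_3: N_3 <- -4 if N_1 >= 4 else 4 no longer applies, and N_3 = 5.
N_4 is not downstream of the intervention, so its value is determined by the original equations.
N_4 = |N_2 - N_1|  [with N_2=4, N_1=-2]  = 6

6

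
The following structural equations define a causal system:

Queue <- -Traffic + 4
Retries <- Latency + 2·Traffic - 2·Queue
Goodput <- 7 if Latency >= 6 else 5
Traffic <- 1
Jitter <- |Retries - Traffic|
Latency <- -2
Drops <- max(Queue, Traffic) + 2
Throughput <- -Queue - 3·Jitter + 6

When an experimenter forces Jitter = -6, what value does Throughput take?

21

Intervening sets Jitter = -6 and removes its equation (Jitter <- |Retries - Traffic|).
Queue = -Traffic + 4  [with Traffic=1]  = 3
Throughput = -Queue - 3·Jitter + 6  [with Queue=3, Jitter=-6]  = 21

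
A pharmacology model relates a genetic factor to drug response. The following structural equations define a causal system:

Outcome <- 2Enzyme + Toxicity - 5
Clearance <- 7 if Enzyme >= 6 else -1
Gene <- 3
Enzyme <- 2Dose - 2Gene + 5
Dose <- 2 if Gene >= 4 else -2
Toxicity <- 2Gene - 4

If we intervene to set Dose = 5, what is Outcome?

15

Under do(Dose=5), the mechanism Dose <- 2 if Gene >= 4 else -2 is discarded; Dose is fixed at 5.
Enzyme = 2Dose - 2Gene + 5  [with Dose=5, Gene=3]  = 9
Toxicity = 2Gene - 4  [with Gene=3]  = 2
Outcome = 2Enzyme + Toxicity - 5  [with Enzyme=9, Toxicity=2]  = 15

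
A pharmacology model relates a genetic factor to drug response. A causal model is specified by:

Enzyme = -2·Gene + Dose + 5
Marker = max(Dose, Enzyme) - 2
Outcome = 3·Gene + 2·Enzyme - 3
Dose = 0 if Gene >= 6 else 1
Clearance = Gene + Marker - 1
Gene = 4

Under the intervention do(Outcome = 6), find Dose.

1

do(Outcome=6) replaces the equation Outcome = 3·Gene + 2·Enzyme - 3 with the constant Outcome = 6.
Dose is not downstream of the intervention, so its value is determined by the original equations.
Dose = 0 if Gene >= 6 else 1  [with Gene=4]  = 1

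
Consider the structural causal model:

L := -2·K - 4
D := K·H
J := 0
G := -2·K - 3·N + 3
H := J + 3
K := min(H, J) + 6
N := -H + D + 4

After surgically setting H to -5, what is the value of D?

-5

Under do(H=-5), the mechanism H := J + 3 is discarded; H is fixed at -5.
K = min(H, J) + 6  [with H=-5, J=0]  = 1
D = K·H  [with K=1, H=-5]  = -5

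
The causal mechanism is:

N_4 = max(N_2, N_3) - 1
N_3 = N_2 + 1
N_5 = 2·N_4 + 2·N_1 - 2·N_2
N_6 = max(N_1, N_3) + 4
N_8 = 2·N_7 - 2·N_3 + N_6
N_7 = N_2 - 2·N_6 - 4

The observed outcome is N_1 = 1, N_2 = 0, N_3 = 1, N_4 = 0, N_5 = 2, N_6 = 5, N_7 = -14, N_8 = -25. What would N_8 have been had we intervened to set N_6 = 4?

-22

Intervening sets N_6 = 4 and removes its equation (N_6 = max(N_1, N_3) + 4).
N_3 = N_2 + 1  [with N_2=0]  = 1
N_7 = N_2 - 2·N_6 - 4  [with N_2=0, N_6=4]  = -12
N_8 = 2·N_7 - 2·N_3 + N_6  [with N_7=-12, N_3=1, N_6=4]  = -22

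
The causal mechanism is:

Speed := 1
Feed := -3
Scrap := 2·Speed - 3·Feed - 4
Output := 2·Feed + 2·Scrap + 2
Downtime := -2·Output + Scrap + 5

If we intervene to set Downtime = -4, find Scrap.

do(Downtime=-4) replaces the equation Downtime := -2·Output + Scrap + 5 with the constant Downtime = -4.
Scrap is not downstream of the intervention, so its value is determined by the original equations.
Scrap = 2·Speed - 3·Feed - 4  [with Speed=1, Feed=-3]  = 7

7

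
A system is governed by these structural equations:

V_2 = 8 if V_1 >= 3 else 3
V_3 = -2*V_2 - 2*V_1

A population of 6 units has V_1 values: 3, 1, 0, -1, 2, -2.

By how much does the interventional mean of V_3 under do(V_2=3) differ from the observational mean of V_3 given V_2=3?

-1

Every unit gets V_2=3 under the intervention. V_3 values become -12, -8, -6, -4, -10, -2; E[V_3|do(V_2=3)] = -7.
Conditioning on V_2=3 selects the 5 unit(s) with V_1 ∈ {1, 0, -1, 2, -2}. Their V_3 values: -8, -6, -4, -10, -2. Mean = -6.
Difference = -7 − (-6) = -1.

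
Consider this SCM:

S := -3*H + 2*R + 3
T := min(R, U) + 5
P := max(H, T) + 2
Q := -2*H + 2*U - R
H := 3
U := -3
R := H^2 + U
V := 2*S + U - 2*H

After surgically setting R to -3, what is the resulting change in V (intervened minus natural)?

The intervention breaks the incoming arrows to R: R := H^2 + U no longer applies, and R = -3.
S = -3*H + 2*R + 3  [with H=3, R=-3]  = -12
V = 2*S + U - 2*H  [with S=-12, U=-3, H=3]  = -33
Without intervention: R = H^2 + U  [with H=3, U=-3]  = 6; S = -3*H + 2*R + 3  [with H=3, R=6]  = 6; V = 2*S + U - 2*H  [with S=6, U=-3, H=3]  = 3.
Change = -33 − 3 = -36.

-36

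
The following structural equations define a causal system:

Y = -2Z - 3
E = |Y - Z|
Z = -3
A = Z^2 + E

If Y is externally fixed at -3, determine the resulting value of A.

Under do(Y=-3), the mechanism Y = -2Z - 3 is discarded; Y is fixed at -3.
E = |Y - Z|  [with Y=-3, Z=-3]  = 0
A = Z^2 + E  [with Z=-3, E=0]  = 9

9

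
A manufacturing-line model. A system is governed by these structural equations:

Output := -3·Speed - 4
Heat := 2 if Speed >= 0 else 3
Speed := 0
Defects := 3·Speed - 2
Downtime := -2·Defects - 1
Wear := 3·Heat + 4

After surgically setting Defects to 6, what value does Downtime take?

Under do(Defects=6), the mechanism Defects := 3·Speed - 2 is discarded; Defects is fixed at 6.
Downtime = -2·Defects - 1  [with Defects=6]  = -13

-13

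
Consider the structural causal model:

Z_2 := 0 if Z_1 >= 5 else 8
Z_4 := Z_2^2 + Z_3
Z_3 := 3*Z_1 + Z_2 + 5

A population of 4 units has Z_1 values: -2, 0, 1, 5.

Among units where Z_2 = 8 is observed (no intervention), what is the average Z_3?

Observing Z_2=8 restricts to units where Z_2's equation naturally yields 8: Z_1 ∈ {-2, 0, 1}. In that subpopulation Z_3 = 7, 13, 16, mean 12.

12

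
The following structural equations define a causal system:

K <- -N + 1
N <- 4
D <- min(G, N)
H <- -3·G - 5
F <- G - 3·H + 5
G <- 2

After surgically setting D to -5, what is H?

-11

The intervention breaks the incoming arrows to D: D <- min(G, N) no longer applies, and D = -5.
H is not downstream of the intervention, so its value is determined by the original equations.
H = -3·G - 5  [with G=2]  = -11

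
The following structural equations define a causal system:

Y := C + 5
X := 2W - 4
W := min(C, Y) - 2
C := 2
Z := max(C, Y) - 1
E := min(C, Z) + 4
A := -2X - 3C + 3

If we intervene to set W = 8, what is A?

-27

The intervention breaks the incoming arrows to W: W := min(C, Y) - 2 no longer applies, and W = 8.
X = 2W - 4  [with W=8]  = 12
A = -2X - 3C + 3  [with X=12, C=2]  = -27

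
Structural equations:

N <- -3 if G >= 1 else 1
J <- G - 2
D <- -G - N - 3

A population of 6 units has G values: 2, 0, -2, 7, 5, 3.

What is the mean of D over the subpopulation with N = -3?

Observing N=-3 restricts to units where N's equation naturally yields -3: G ∈ {2, 7, 5, 3}. In that subpopulation D = -2, -7, -5, -3, mean -4.25.

-4.25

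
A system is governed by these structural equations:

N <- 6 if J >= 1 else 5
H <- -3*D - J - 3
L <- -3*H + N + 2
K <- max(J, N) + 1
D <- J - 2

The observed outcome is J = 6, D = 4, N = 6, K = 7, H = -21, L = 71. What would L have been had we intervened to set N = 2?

The intervention breaks the incoming arrows to N: N <- 6 if J >= 1 else 5 no longer applies, and N = 2.
D = J - 2  [with J=6]  = 4
H = -3*D - J - 3  [with D=4, J=6]  = -21
L = -3*H + N + 2  [with H=-21, N=2]  = 67

67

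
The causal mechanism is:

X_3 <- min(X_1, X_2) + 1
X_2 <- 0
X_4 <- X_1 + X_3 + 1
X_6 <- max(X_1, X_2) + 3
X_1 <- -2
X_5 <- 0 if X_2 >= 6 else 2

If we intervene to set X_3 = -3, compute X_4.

The intervention breaks the incoming arrows to X_3: X_3 <- min(X_1, X_2) + 1 no longer applies, and X_3 = -3.
X_4 = X_1 + X_3 + 1  [with X_1=-2, X_3=-3]  = -4

-4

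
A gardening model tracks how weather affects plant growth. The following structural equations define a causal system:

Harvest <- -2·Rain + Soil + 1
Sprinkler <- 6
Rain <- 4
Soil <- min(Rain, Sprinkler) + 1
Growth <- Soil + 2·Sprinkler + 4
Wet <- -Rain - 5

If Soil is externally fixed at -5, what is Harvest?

The intervention breaks the incoming arrows to Soil: Soil <- min(Rain, Sprinkler) + 1 no longer applies, and Soil = -5.
Harvest = -2·Rain + Soil + 1  [with Rain=4, Soil=-5]  = -12

-12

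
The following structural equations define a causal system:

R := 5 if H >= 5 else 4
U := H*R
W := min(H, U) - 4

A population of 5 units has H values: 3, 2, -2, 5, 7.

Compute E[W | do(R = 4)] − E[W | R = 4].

Under do(R=4), R's equation is replaced by R=4 for every unit. Per-unit W: -1, -2, -12, 1, 3. Mean = -2.2.
E[W|R=4] averages over only the 3 units with R=4 (H = 3, 2, -2): W = -1, -2, -12, mean -5.
Difference = -2.2 − (-5) = 2.8.

2.8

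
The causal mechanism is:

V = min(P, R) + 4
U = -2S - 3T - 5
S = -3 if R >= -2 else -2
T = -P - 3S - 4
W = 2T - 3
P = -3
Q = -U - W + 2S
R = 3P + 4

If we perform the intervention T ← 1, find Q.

1

do(T=1) replaces the equation T = -P - 3S - 4 with the constant T = 1.
R = 3P + 4  [with P=-3]  = -5
S = -3 if R >= -2 else -2  [with R=-5]  = -2
W = 2T - 3  [with T=1]  = -1
U = -2S - 3T - 5  [with S=-2, T=1]  = -4
Q = -U - W + 2S  [with U=-4, W=-1, S=-2]  = 1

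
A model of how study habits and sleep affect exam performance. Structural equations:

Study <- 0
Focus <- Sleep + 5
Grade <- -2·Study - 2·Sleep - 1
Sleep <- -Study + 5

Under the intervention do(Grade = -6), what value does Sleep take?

The intervention breaks the incoming arrows to Grade: Grade <- -2·Study - 2·Sleep - 1 no longer applies, and Grade = -6.
Since Sleep is not a descendant of the intervened variable, it is unaffected.
Sleep = -Study + 5  [with Study=0]  = 5

5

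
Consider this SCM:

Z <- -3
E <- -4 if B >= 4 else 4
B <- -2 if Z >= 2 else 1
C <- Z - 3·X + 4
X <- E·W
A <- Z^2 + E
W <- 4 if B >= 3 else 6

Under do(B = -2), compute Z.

-3

Under do(B=-2), the mechanism B <- -2 if Z >= 2 else 1 is discarded; B is fixed at -2.
Z is not downstream of the intervention, so its value is determined by the original equations.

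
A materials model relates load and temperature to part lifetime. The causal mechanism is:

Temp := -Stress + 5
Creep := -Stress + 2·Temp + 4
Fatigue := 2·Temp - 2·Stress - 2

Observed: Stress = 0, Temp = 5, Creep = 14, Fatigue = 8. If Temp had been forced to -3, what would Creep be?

-2

The intervention breaks the incoming arrows to Temp: Temp := -Stress + 5 no longer applies, and Temp = -3.
Creep = -Stress + 2·Temp + 4  [with Stress=0, Temp=-3]  = -2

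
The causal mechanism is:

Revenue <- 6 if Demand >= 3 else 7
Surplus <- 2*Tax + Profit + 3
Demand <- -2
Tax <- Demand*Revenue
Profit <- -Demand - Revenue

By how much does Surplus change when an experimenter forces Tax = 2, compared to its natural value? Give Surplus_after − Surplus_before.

do(Tax=2) replaces the equation Tax <- Demand*Revenue with the constant Tax = 2.
Revenue = 6 if Demand >= 3 else 7  [with Demand=-2]  = 7
Profit = -Demand - Revenue  [with Demand=-2, Revenue=7]  = -5
Surplus = 2*Tax + Profit + 3  [with Tax=2, Profit=-5]  = 2
Without intervention: Revenue = 6 if Demand >= 3 else 7  [with Demand=-2]  = 7; Tax = Demand*Revenue  [with Demand=-2, Revenue=7]  = -14; Profit = -Demand - Revenue  [with Demand=-2, Revenue=7]  = -5; Surplus = 2*Tax + Profit + 3  [with Tax=-14, Profit=-5]  = -30.
Change = 2 − (-30) = 32.

32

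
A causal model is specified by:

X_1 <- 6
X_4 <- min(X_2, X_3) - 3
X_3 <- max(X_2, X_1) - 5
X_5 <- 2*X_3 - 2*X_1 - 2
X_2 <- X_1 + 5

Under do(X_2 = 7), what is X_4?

-1

Under do(X_2=7), the mechanism X_2 <- X_1 + 5 is discarded; X_2 is fixed at 7.
X_3 = max(X_2, X_1) - 5  [with X_2=7, X_1=6]  = 2
X_4 = min(X_2, X_3) - 3  [with X_2=7, X_3=2]  = -1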